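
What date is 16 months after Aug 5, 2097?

Advancing 16 months from August 5, 2097.
month 8 + 16 = 24, which is month 12 of year 2098 → December 2098.
Day 5 is valid in December, giving December 5, 2098.

December 5, 2098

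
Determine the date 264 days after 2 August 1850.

Adding 264 days from August 2, 1850.
August has 31 days, so 31 − 2 = 29 days remain after August 2, 1850; 264 − 29 = 235 left.
September 1850 has 30 days: 235 − 30 = 205 left.
October 1850 has 31 days: 205 − 31 = 174 left.
November 1850 has 30 days: 174 − 30 = 144 left.
December 1850 has 31 days: 144 − 31 = 113 left.
January 1851 has 31 days: 113 − 31 = 82 left.
February 1851 has 28 days (1851 is not a leap year): 82 − 28 = 54 left.
March 1851 has 31 days: 54 − 31 = 23 left.
23 days into April 1851 → April 23, 1851.

April 23, 1851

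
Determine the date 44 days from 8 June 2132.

July 22, 2132

Counting forward 44 days from June 8, 2132.
June has 30 days, so 30 − 8 = 22 days remain after June 8, 2132; 44 − 22 = 22 left.
22 days into July 2132 → July 22, 2132.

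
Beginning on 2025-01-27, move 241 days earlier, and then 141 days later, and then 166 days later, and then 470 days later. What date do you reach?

Subtracting 241 days from January 27, 2025:
Going back 27 days from January 27, 2025 reaches the end of the previous month; 241 − 27 = 214 left.
December 2024 has 31 days: 214 − 31 = 183 left.
November 2024 has 30 days: 183 − 30 = 153 left.
October 2024 has 31 days: 153 − 31 = 122 left.
September 2024 has 30 days: 122 − 30 = 92 left.
August 2024 has 31 days: 92 − 31 = 61 left.
July 2024 has 31 days: 61 − 31 = 30 left.
June 2024 has 30 days: 30 − 30 = 0 left.
May 2024 has 31 days; 31 − 0 = 31 → May 31, 2024.
Advancing 141 days from May 31, 2024:
May has 31 days, so 31 − 31 = 0 days remain after May 31, 2024; 141 − 0 = 141 left.
June 2024 has 30 days: 141 − 30 = 111 left.
July 2024 has 31 days: 111 − 31 = 80 left.
August 2024 has 31 days: 80 − 31 = 49 left.
September 2024 has 30 days: 49 − 30 = 19 left.
19 days into October 2024 → October 19, 2024.
Advancing 166 days from October 19, 2024:
October has 31 days, so 31 − 19 = 12 days remain after October 19, 2024; 166 − 12 = 154 left.
November 2024 has 30 days: 154 − 30 = 124 left.
December 2024 has 31 days: 124 − 31 = 93 left.
January 2025 has 31 days: 93 − 31 = 62 left.
February 2025 has 28 days (2025 is not a leap year): 62 − 28 = 34 left.
March 2025 has 31 days: 34 − 31 = 3 left.
3 days into April 2025 → April 3, 2025.
Advancing 470 days from April 3, 2025:
April has 30 days, so 30 − 3 = 27 days remain after April 3, 2025; 470 − 27 = 443 left.
May 2025 has 31 days: 443 − 31 = 412 left.
June 2025 has 30 days: 412 − 30 = 382 left.
July 2025 has 31 days: 382 − 31 = 351 left.
August 2025 has 31 days: 351 − 31 = 320 left.
September 2025 has 30 days: 320 − 30 = 290 left.
October 2025 has 31 days: 290 − 31 = 259 left.
November 2025 has 30 days: 259 − 30 = 229 left.
December 2025 has 31 days: 229 − 31 = 198 left.
January 2026 has 31 days: 198 − 31 = 167 left.
February 2026 has 28 days (2026 is not a leap year): 167 − 28 = 139 left.
March 2026 has 31 days: 139 − 31 = 108 left.
April 2026 has 30 days: 108 − 30 = 78 left.
May 2026 has 31 days: 78 − 31 = 47 left.
June 2026 has 30 days: 47 − 30 = 17 left.
17 days into July 2026 → July 17, 2026.

July 17, 2026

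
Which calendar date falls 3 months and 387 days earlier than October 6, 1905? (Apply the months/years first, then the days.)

Going back 3 months and 387 days from October 6, 1905: first the month/year part, then the days.
month 10 − 3 = 7 → July 1905.
Day 6 is valid in July, giving July 6, 1905.
Now subtract 387 days from July 6, 1905.
Going back 6 days from July 6, 1905 reaches the end of the previous month; 387 − 6 = 381 left.
June 1905 has 30 days: 381 − 30 = 351 left.
May 1905 has 31 days: 351 − 31 = 320 left.
April 1905 has 30 days: 320 − 30 = 290 left.
March 1905 has 31 days: 290 − 31 = 259 left.
February 1905 has 28 days (1905 is not a leap year): 259 − 28 = 231 left.
January 1905 has 31 days: 231 − 31 = 200 left.
December 1904 has 31 days: 200 − 31 = 169 left.
November 1904 has 30 days: 169 − 30 = 139 left.
October 1904 has 31 days: 139 − 31 = 108 left.
September 1904 has 30 days: 108 − 30 = 78 left.
August 1904 has 31 days: 78 − 31 = 47 left.
July 1904 has 31 days: 47 − 31 = 16 left.
June 1904 has 30 days; 30 − 16 = 14 → June 14, 1904.

June 14, 1904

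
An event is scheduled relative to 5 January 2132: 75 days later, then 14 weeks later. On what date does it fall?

June 26, 2132

Advancing 75 days from January 5, 2132:
January has 31 days, so 31 − 5 = 26 days remain after January 5, 2132; 75 − 26 = 49 left.
February 2132 has 29 days (2132 is a leap year): 49 − 29 = 20 left.
20 days into March 2132 → March 20, 2132.
Counting forward 14 weeks (= 98 days) from March 20, 2132:
March has 31 days, so 31 − 20 = 11 days remain after March 20, 2132; 98 − 11 = 87 left.
April 2132 has 30 days: 87 − 30 = 57 left.
May 2132 has 31 days: 57 − 31 = 26 left.
26 days into June 2132 → June 26, 2132.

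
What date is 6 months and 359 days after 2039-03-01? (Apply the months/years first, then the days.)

August 25, 2040

Advancing 6 months and 359 days from March 1, 2039: first the month/year part, then the days.
month 3 + 6 = 9 → September 2039.
Day 1 is valid in September, giving September 1, 2039.
Now add 359 days from September 1, 2039.
September has 30 days, so 30 − 1 = 29 days remain after September 1, 2039; 359 − 29 = 330 left.
October 2039 has 31 days: 330 − 31 = 299 left.
November 2039 has 30 days: 299 − 30 = 269 left.
December 2039 has 31 days: 269 − 31 = 238 left.
January 2040 has 31 days: 238 − 31 = 207 left.
February 2040 has 29 days (2040 is a leap year): 207 − 29 = 178 left.
March 2040 has 31 days: 178 − 31 = 147 left.
April 2040 has 30 days: 147 − 30 = 117 left.
May 2040 has 31 days: 117 − 31 = 86 left.
June 2040 has 30 days: 86 − 30 = 56 left.
July 2040 has 31 days: 56 − 31 = 25 left.
25 days into August 2040 → August 25, 2040.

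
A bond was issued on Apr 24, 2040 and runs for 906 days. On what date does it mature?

October 17, 2042

Adding 906 days from April 24, 2040.
April has 30 days, so 30 − 24 = 6 days remain after April 24, 2040; 906 − 6 = 900 left.
May 2040 has 31 days: 900 − 31 = 869 left.
June 2040 has 30 days: 869 − 30 = 839 left.
July 2040 has 31 days: 839 − 31 = 808 left.
August 2040 has 31 days: 808 − 31 = 777 left.
September 2040 has 30 days: 777 − 30 = 747 left.
October 2040 has 31 days: 747 − 31 = 716 left.
November 2040 has 30 days: 716 − 30 = 686 left.
December 2040 has 31 days: 686 − 31 = 655 left.
January 2041 has 31 days: 655 − 31 = 624 left.
February 2041 has 28 days (2041 is not a leap year): 624 − 28 = 596 left.
March 2041 has 31 days: 596 − 31 = 565 left.
April 2041 has 30 days: 565 − 30 = 535 left.
May 2041 has 31 days: 535 − 31 = 504 left.
June 2041 has 30 days: 504 − 30 = 474 left.
July 2041 has 31 days: 474 − 31 = 443 left.
August 2041 has 31 days: 443 − 31 = 412 left.
September 2041 has 30 days: 412 − 30 = 382 left.
October 2041 has 31 days: 382 − 31 = 351 left.
November 2041 has 30 days: 351 − 30 = 321 left.
December 2041 has 31 days: 321 − 31 = 290 left.
January 2042 has 31 days: 290 − 31 = 259 left.
February 2042 has 28 days (2042 is not a leap year): 259 − 28 = 231 left.
March 2042 has 31 days: 231 − 31 = 200 left.
April 2042 has 30 days: 200 − 30 = 170 left.
May 2042 has 31 days: 170 − 31 = 139 left.
June 2042 has 30 days: 139 − 30 = 109 left.
July 2042 has 31 days: 109 − 31 = 78 left.
August 2042 has 31 days: 78 − 31 = 47 left.
September 2042 has 30 days: 47 − 30 = 17 left.
17 days into October 2042 → October 17, 2042.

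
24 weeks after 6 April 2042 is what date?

September 21, 2042

Adding 24 weeks = 168 days from April 6, 2042.
April has 30 days, so 30 − 6 = 24 days remain after April 6, 2042; 168 − 24 = 144 left.
May 2042 has 31 days: 144 − 31 = 113 left.
June 2042 has 30 days: 113 − 30 = 83 left.
July 2042 has 31 days: 83 − 31 = 52 left.
August 2042 has 31 days: 52 − 31 = 21 left.
21 days into September 2042 → September 21, 2042.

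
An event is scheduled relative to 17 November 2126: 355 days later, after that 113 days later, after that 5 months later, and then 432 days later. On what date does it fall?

Adding 355 days from November 17, 2126:
November has 30 days, so 30 − 17 = 13 days remain after November 17, 2126; 355 − 13 = 342 left.
December 2126 has 31 days: 342 − 31 = 311 left.
January 2127 has 31 days: 311 − 31 = 280 left.
February 2127 has 28 days (2127 is not a leap year): 280 − 28 = 252 left.
March 2127 has 31 days: 252 − 31 = 221 left.
April 2127 has 30 days: 221 − 30 = 191 left.
May 2127 has 31 days: 191 − 31 = 160 left.
June 2127 has 30 days: 160 − 30 = 130 left.
July 2127 has 31 days: 130 − 31 = 99 left.
August 2127 has 31 days: 99 − 31 = 68 left.
September 2127 has 30 days: 68 − 30 = 38 left.
October 2127 has 31 days: 38 − 31 = 7 left.
7 days into November 2127 → November 7, 2127.
Adding 113 days from November 7, 2127:
November has 30 days, so 30 − 7 = 23 days remain after November 7, 2127; 113 − 23 = 90 left.
December 2127 has 31 days: 90 − 31 = 59 left.
January 2128 has 31 days: 59 − 31 = 28 left.
28 days into February 2128 → February 28, 2128.
Advancing 5 months from February 28, 2128:
month 2 + 5 = 7 → July 2128.
Day 28 is valid in July, giving July 28, 2128.
Adding 432 days from July 28, 2128:
July has 31 days, so 31 − 28 = 3 days remain after July 28, 2128; 432 − 3 = 429 left.
August 2128 has 31 days: 429 − 31 = 398 left.
September 2128 has 30 days: 398 − 30 = 368 left.
October 2128 has 31 days: 368 − 31 = 337 left.
November 2128 has 30 days: 337 − 30 = 307 left.
December 2128 has 31 days: 307 − 31 = 276 left.
January 2129 has 31 days: 276 − 31 = 245 left.
February 2129 has 28 days (2129 is not a leap year): 245 − 28 = 217 left.
March 2129 has 31 days: 217 − 31 = 186 left.
April 2129 has 30 days: 186 − 30 = 156 left.
May 2129 has 31 days: 156 − 31 = 125 left.
June 2129 has 30 days: 125 − 30 = 95 left.
July 2129 has 31 days: 95 − 31 = 64 left.
August 2129 has 31 days: 64 − 31 = 33 left.
September 2129 has 30 days: 33 − 30 = 3 left.
3 days into October 2129 → October 3, 2129.

October 3, 2129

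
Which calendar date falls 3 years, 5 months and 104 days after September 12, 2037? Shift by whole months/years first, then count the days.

Adding 3 years, 5 months and 104 days from September 12, 2037: first the month/year part, then the days.
+3 years → 2040; month 9 + 5 = 14, which is month 2 of year 2041 → February 2041.
Day 12 is valid in February, giving February 12, 2041.
Now add 104 days from February 12, 2041.
February has 28 days, so 28 − 12 = 16 days remain after February 12, 2041; 104 − 16 = 88 left.
March 2041 has 31 days: 88 − 31 = 57 left.
April 2041 has 30 days: 57 − 30 = 27 left.
27 days into May 2041 → May 27, 2041.

May 27, 2041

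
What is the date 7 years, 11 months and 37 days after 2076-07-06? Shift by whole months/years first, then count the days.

Adding 7 years, 11 months and 37 days from July 6, 2076: first the month/year part, then the days.
+7 years → 2083; month 7 + 11 = 18, which is month 6 of year 2084 → June 2084.
Day 6 is valid in June, giving June 6, 2084.
Now add 37 days from June 6, 2084.
June has 30 days, so 30 − 6 = 24 days remain after June 6, 2084; 37 − 24 = 13 left.
13 days into July 2084 → July 13, 2084.

July 13, 2084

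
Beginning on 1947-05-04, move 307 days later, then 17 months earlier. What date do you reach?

Advancing 307 days from May 4, 1947:
May has 31 days, so 31 − 4 = 27 days remain after May 4, 1947; 307 − 27 = 280 left.
June 1947 has 30 days: 280 − 30 = 250 left.
July 1947 has 31 days: 250 − 31 = 219 left.
August 1947 has 31 days: 219 − 31 = 188 left.
September 1947 has 30 days: 188 − 30 = 158 left.
October 1947 has 31 days: 158 − 31 = 127 left.
November 1947 has 30 days: 127 − 30 = 97 left.
December 1947 has 31 days: 97 − 31 = 66 left.
January 1948 has 31 days: 66 − 31 = 35 left.
February 1948 has 29 days (1948 is a leap year): 35 − 29 = 6 left.
6 days into March 1948 → March 6, 1948.
Counting back 17 months from March 6, 1948:
month 3 − 17 = -14, which is month 10 of year 1946 → October 1946.
Day 6 is valid in October, giving October 6, 1946.

October 6, 1946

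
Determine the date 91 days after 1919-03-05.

Advancing 91 days from March 5, 1919.
March has 31 days, so 31 − 5 = 26 days remain after March 5, 1919; 91 − 26 = 65 left.
April 1919 has 30 days: 65 − 30 = 35 left.
May 1919 has 31 days: 35 − 31 = 4 left.
4 days into June 1919 → June 4, 1919.

June 4, 1919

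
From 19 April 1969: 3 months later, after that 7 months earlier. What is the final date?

December 19, 1968

Adding 3 months from April 19, 1969:
month 4 + 3 = 7 → July 1969.
Day 19 is valid in July, giving July 19, 1969.
Going back 7 months from July 19, 1969:
month 7 − 7 = 0, which is month 12 of year 1968 → December 1968.
Day 19 is valid in December, giving December 19, 1968.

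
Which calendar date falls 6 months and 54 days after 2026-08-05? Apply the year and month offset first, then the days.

March 31, 2027

Adding 6 months and 54 days from August 5, 2026: first the month/year part, then the days.
month 8 + 6 = 14, which is month 2 of year 2027 → February 2027.
Day 5 is valid in February, giving February 5, 2027.
Now add 54 days from February 5, 2027.
February has 28 days, so 28 − 5 = 23 days remain after February 5, 2027; 54 − 23 = 31 left.
31 days into March 2027 → March 31, 2027.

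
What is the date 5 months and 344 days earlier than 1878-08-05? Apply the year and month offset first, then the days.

Going back 5 months and 344 days from August 5, 1878: first the month/year part, then the days.
month 8 − 5 = 3 → March 1878.
Day 5 is valid in March, giving March 5, 1878.
Now subtract 344 days from March 5, 1878.
Going back 5 days from March 5, 1878 reaches the end of the previous month; 344 − 5 = 339 left.
February 1878 has 28 days (1878 is not a leap year): 339 − 28 = 311 left.
January 1878 has 31 days: 311 − 31 = 280 left.
December 1877 has 31 days: 280 − 31 = 249 left.
November 1877 has 30 days: 249 − 30 = 219 left.
October 1877 has 31 days: 219 − 31 = 188 left.
September 1877 has 30 days: 188 − 30 = 158 left.
August 1877 has 31 days: 158 − 31 = 127 left.
July 1877 has 31 days: 127 − 31 = 96 left.
June 1877 has 30 days: 96 − 30 = 66 left.
May 1877 has 31 days: 66 − 31 = 35 left.
April 1877 has 30 days: 35 − 30 = 5 left.
March 1877 has 31 days; 31 − 5 = 26 → March 26, 1877.

March 26, 1877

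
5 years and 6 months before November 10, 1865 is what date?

Subtracting 5 years and 6 months from November 10, 1865.
-5 years → 1860; month 11 − 6 = 5 → May 1860.
Day 10 is valid in May, giving May 10, 1860.

May 10, 1860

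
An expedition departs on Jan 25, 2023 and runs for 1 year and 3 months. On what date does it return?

April 25, 2024

Advancing 1 year and 3 months from January 25, 2023.
+1 year → 2024; month 1 + 3 = 4 → April 2024.
Day 25 is valid in April, giving April 25, 2024.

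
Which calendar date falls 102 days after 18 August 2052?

Advancing 102 days from August 18, 2052.
August has 31 days, so 31 − 18 = 13 days remain after August 18, 2052; 102 − 13 = 89 left.
September 2052 has 30 days: 89 − 30 = 59 left.
October 2052 has 31 days: 59 − 31 = 28 left.
28 days into November 2052 → November 28, 2052.

November 28, 2052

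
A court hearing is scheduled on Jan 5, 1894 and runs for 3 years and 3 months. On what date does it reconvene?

Advancing 3 years and 3 months from January 5, 1894.
+3 years → 1897; month 1 + 3 = 4 → April 1897.
Day 5 is valid in April, giving April 5, 1897.

April 5, 1897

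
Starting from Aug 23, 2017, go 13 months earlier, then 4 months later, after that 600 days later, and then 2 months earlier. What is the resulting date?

May 16, 2018

Going back 13 months from August 23, 2017:
month 8 − 13 = -5, which is month 7 of year 2016 → July 2016.
Day 23 is valid in July, giving July 23, 2016.
Counting forward 4 months from July 23, 2016:
month 7 + 4 = 11 → November 2016.
Day 23 is valid in November, giving November 23, 2016.
Adding 600 days from November 23, 2016:
November has 30 days, so 30 − 23 = 7 days remain after November 23, 2016; 600 − 7 = 593 left.
December 2016 has 31 days: 593 − 31 = 562 left.
January 2017 has 31 days: 562 − 31 = 531 left.
February 2017 has 28 days (2017 is not a leap year): 531 − 28 = 503 left.
March 2017 has 31 days: 503 − 31 = 472 left.
April 2017 has 30 days: 472 − 30 = 442 left.
May 2017 has 31 days: 442 − 31 = 411 left.
June 2017 has 30 days: 411 − 30 = 381 left.
July 2017 has 31 days: 381 − 31 = 350 left.
August 2017 has 31 days: 350 − 31 = 319 left.
September 2017 has 30 days: 319 − 30 = 289 left.
October 2017 has 31 days: 289 − 31 = 258 left.
November 2017 has 30 days: 258 − 30 = 228 left.
December 2017 has 31 days: 228 − 31 = 197 left.
January 2018 has 31 days: 197 − 31 = 166 left.
February 2018 has 28 days (2018 is not a leap year): 166 − 28 = 138 left.
March 2018 has 31 days: 138 − 31 = 107 left.
April 2018 has 30 days: 107 − 30 = 77 left.
May 2018 has 31 days: 77 − 31 = 46 left.
June 2018 has 30 days: 46 − 30 = 16 left.
16 days into July 2018 → July 16, 2018.
Subtracting 2 months from July 16, 2018:
month 7 − 2 = 5 → May 2018.
Day 16 is valid in May, giving May 16, 2018.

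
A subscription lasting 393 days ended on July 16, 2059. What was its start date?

Subtracting 393 days from July 16, 2059.
Going back 16 days from July 16, 2059 reaches the end of the previous month; 393 − 16 = 377 left.
June 2059 has 30 days: 377 − 30 = 347 left.
May 2059 has 31 days: 347 − 31 = 316 left.
April 2059 has 30 days: 316 − 30 = 286 left.
March 2059 has 31 days: 286 − 31 = 255 left.
February 2059 has 28 days (2059 is not a leap year): 255 − 28 = 227 left.
January 2059 has 31 days: 227 − 31 = 196 left.
December 2058 has 31 days: 196 − 31 = 165 left.
November 2058 has 30 days: 165 − 30 = 135 left.
October 2058 has 31 days: 135 − 31 = 104 left.
September 2058 has 30 days: 104 − 30 = 74 left.
August 2058 has 31 days: 74 − 31 = 43 left.
July 2058 has 31 days: 43 − 31 = 12 left.
June 2058 has 30 days; 30 − 12 = 18 → June 18, 2058.

June 18, 2058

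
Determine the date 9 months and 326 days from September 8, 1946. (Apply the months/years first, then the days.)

April 29, 1948

Counting forward 9 months and 326 days from September 8, 1946: first the month/year part, then the days.
month 9 + 9 = 18, which is month 6 of year 1947 → June 1947.
Day 8 is valid in June, giving June 8, 1947.
Now add 326 days from June 8, 1947.
June has 30 days, so 30 − 8 = 22 days remain after June 8, 1947; 326 − 22 = 304 left.
July 1947 has 31 days: 304 − 31 = 273 left.
August 1947 has 31 days: 273 − 31 = 242 left.
September 1947 has 30 days: 242 − 30 = 212 left.
October 1947 has 31 days: 212 − 31 = 181 left.
November 1947 has 30 days: 181 − 30 = 151 left.
December 1947 has 31 days: 151 − 31 = 120 left.
January 1948 has 31 days: 120 − 31 = 89 left.
February 1948 has 29 days (1948 is a leap year): 89 − 29 = 60 left.
March 1948 has 31 days: 60 − 31 = 29 left.
29 days into April 1948 → April 29, 1948.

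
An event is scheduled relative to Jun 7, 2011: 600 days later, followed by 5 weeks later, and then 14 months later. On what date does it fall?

May 3, 2014

Advancing 600 days from June 7, 2011:
June has 30 days, so 30 − 7 = 23 days remain after June 7, 2011; 600 − 23 = 577 left.
July 2011 has 31 days: 577 − 31 = 546 left.
August 2011 has 31 days: 546 − 31 = 515 left.
September 2011 has 30 days: 515 − 30 = 485 left.
October 2011 has 31 days: 485 − 31 = 454 left.
November 2011 has 30 days: 454 − 30 = 424 left.
December 2011 has 31 days: 424 − 31 = 393 left.
January 2012 has 31 days: 393 − 31 = 362 left.
February 2012 has 29 days (2012 is a leap year): 362 − 29 = 333 left.
March 2012 has 31 days: 333 − 31 = 302 left.
April 2012 has 30 days: 302 − 30 = 272 left.
May 2012 has 31 days: 272 − 31 = 241 left.
June 2012 has 30 days: 241 − 30 = 211 left.
July 2012 has 31 days: 211 − 31 = 180 left.
August 2012 has 31 days: 180 − 31 = 149 left.
September 2012 has 30 days: 149 − 30 = 119 left.
October 2012 has 31 days: 119 − 31 = 88 left.
November 2012 has 30 days: 88 − 30 = 58 left.
December 2012 has 31 days: 58 − 31 = 27 left.
27 days into January 2013 → January 27, 2013.
Counting forward 5 weeks (= 35 days) from January 27, 2013:
January has 31 days, so 31 − 27 = 4 days remain after January 27, 2013; 35 − 4 = 31 left.
February 2013 has 28 days (2013 is not a leap year): 31 − 28 = 3 left.
3 days into March 2013 → March 3, 2013.
Counting forward 14 months from March 3, 2013:
month 3 + 14 = 17, which is month 5 of year 2014 → May 2014.
Day 3 is valid in May, giving May 3, 2014.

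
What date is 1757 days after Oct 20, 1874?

August 12, 1879

Adding 1757 days from October 20, 1874.
October has 31 days, so 31 − 20 = 11 days remain after October 20, 1874; 1757 − 11 = 1746 left.
November 1874 has 30 days: 1746 − 30 = 1716 left.
December 1874 has 31 days: 1716 − 31 = 1685 left.
January 1875 has 31 days: 1685 − 31 = 1654 left.
February 1875 has 28 days (1875 is not a leap year): 1654 − 28 = 1626 left.
March 1875 has 31 days: 1626 − 31 = 1595 left.
April 1875 has 30 days: 1595 − 30 = 1565 left.
May 1875 has 31 days: 1565 − 31 = 1534 left.
June 1875 has 30 days: 1534 − 30 = 1504 left.
July 1875 has 31 days: 1504 − 31 = 1473 left.
August 1875 has 31 days: 1473 − 31 = 1442 left.
September 1875 has 30 days: 1442 − 30 = 1412 left.
October 1875 has 31 days: 1412 − 31 = 1381 left.
November 1875 has 30 days: 1381 − 30 = 1351 left.
December 1875 has 31 days: 1351 − 31 = 1320 left.
January 1876 has 31 days: 1320 − 31 = 1289 left.
February 1876 has 29 days (1876 is a leap year): 1289 − 29 = 1260 left.
March 1876 has 31 days: 1260 − 31 = 1229 left.
April 1876 has 30 days: 1229 − 30 = 1199 left.
May 1876 has 31 days: 1199 − 31 = 1168 left.
June 1876 has 30 days: 1168 − 30 = 1138 left.
July 1876 has 31 days: 1138 − 31 = 1107 left.
August 1876 has 31 days: 1107 − 31 = 1076 left.
September 1876 has 30 days: 1076 − 30 = 1046 left.
October 1876 has 31 days: 1046 − 31 = 1015 left.
November 1876 has 30 days: 1015 − 30 = 985 left.
December 1876 has 31 days: 985 − 31 = 954 left.
January 1877 has 31 days: 954 − 31 = 923 left.
February 1877 has 28 days (1877 is not a leap year): 923 − 28 = 895 left.
March 1877 has 31 days: 895 − 31 = 864 left.
April 1877 has 30 days: 864 − 30 = 834 left.
May 1877 has 31 days: 834 − 31 = 803 left.
June 1877 has 30 days: 803 − 30 = 773 left.
July 1877 has 31 days: 773 − 31 = 742 left.
August 1877 has 31 days: 742 − 31 = 711 left.
September 1877 has 30 days: 711 − 30 = 681 left.
October 1877 has 31 days: 681 − 31 = 650 left.
November 1877 has 30 days: 650 − 30 = 620 left.
December 1877 has 31 days: 620 − 31 = 589 left.
January 1878 has 31 days: 589 − 31 = 558 left.
February 1878 has 28 days (1878 is not a leap year): 558 − 28 = 530 left.
March 1878 has 31 days: 530 − 31 = 499 left.
April 1878 has 30 days: 499 − 30 = 469 left.
May 1878 has 31 days: 469 − 31 = 438 left.
June 1878 has 30 days: 438 − 30 = 408 left.
July 1878 has 31 days: 408 − 31 = 377 left.
August 1878 has 31 days: 377 − 31 = 346 left.
September 1878 has 30 days: 346 − 30 = 316 left.
October 1878 has 31 days: 316 − 31 = 285 left.
November 1878 has 30 days: 285 − 30 = 255 left.
December 1878 has 31 days: 255 − 31 = 224 left.
January 1879 has 31 days: 224 − 31 = 193 left.
February 1879 has 28 days (1879 is not a leap year): 193 − 28 = 165 left.
March 1879 has 31 days: 165 − 31 = 134 left.
April 1879 has 30 days: 134 − 30 = 104 left.
May 1879 has 31 days: 104 − 31 = 73 left.
June 1879 has 30 days: 73 − 30 = 43 left.
July 1879 has 31 days: 43 − 31 = 12 left.
12 days into August 1879 → August 12, 1879.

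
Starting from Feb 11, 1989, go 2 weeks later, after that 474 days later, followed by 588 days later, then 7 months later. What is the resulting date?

Adding 2 weeks (= 14 days) from February 11, 1989:
February has 28 days; 11 + 14 = 25, still in February.
Counting forward 474 days from February 25, 1989:
February has 28 days, so 28 − 25 = 3 days remain after February 25, 1989; 474 − 3 = 471 left.
March 1989 has 31 days: 471 − 31 = 440 left.
April 1989 has 30 days: 440 − 30 = 410 left.
May 1989 has 31 days: 410 − 31 = 379 left.
June 1989 has 30 days: 379 − 30 = 349 left.
July 1989 has 31 days: 349 − 31 = 318 left.
August 1989 has 31 days: 318 − 31 = 287 left.
September 1989 has 30 days: 287 − 30 = 257 left.
October 1989 has 31 days: 257 − 31 = 226 left.
November 1989 has 30 days: 226 − 30 = 196 left.
December 1989 has 31 days: 196 − 31 = 165 left.
January 1990 has 31 days: 165 − 31 = 134 left.
February 1990 has 28 days (1990 is not a leap year): 134 − 28 = 106 left.
March 1990 has 31 days: 106 − 31 = 75 left.
April 1990 has 30 days: 75 − 30 = 45 left.
May 1990 has 31 days: 45 − 31 = 14 left.
14 days into June 1990 → June 14, 1990.
Advancing 588 days from June 14, 1990:
June has 30 days, so 30 − 14 = 16 days remain after June 14, 1990; 588 − 16 = 572 left.
July 1990 has 31 days: 572 − 31 = 541 left.
August 1990 has 31 days: 541 − 31 = 510 left.
September 1990 has 30 days: 510 − 30 = 480 left.
October 1990 has 31 days: 480 − 31 = 449 left.
November 1990 has 30 days: 449 − 30 = 419 left.
December 1990 has 31 days: 419 − 31 = 388 left.
January 1991 has 31 days: 388 − 31 = 357 left.
February 1991 has 28 days (1991 is not a leap year): 357 − 28 = 329 left.
March 1991 has 31 days: 329 − 31 = 298 left.
April 1991 has 30 days: 298 − 30 = 268 left.
May 1991 has 31 days: 268 − 31 = 237 left.
June 1991 has 30 days: 237 − 30 = 207 left.
July 1991 has 31 days: 207 − 31 = 176 left.
August 1991 has 31 days: 176 − 31 = 145 left.
September 1991 has 30 days: 145 − 30 = 115 left.
October 1991 has 31 days: 115 − 31 = 84 left.
November 1991 has 30 days: 84 − 30 = 54 left.
December 1991 has 31 days: 54 − 31 = 23 left.
23 days into January 1992 → January 23, 1992.
Adding 7 months from January 23, 1992:
month 1 + 7 = 8 → August 1992.
Day 23 is valid in August, giving August 23, 1992.

August 23, 1992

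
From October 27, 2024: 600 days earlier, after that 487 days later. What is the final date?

July 6, 2024

Subtracting 600 days from October 27, 2024:
Going back 27 days from October 27, 2024 reaches the end of the previous month; 600 − 27 = 573 left.
September 2024 has 30 days: 573 − 30 = 543 left.
August 2024 has 31 days: 543 − 31 = 512 left.
July 2024 has 31 days: 512 − 31 = 481 left.
June 2024 has 30 days: 481 − 30 = 451 left.
May 2024 has 31 days: 451 − 31 = 420 left.
April 2024 has 30 days: 420 − 30 = 390 left.
March 2024 has 31 days: 390 − 31 = 359 left.
February 2024 has 29 days (2024 is a leap year): 359 − 29 = 330 left.
January 2024 has 31 days: 330 − 31 = 299 left.
December 2023 has 31 days: 299 − 31 = 268 left.
November 2023 has 30 days: 268 − 30 = 238 left.
October 2023 has 31 days: 238 − 31 = 207 left.
September 2023 has 30 days: 207 − 30 = 177 left.
August 2023 has 31 days: 177 − 31 = 146 left.
July 2023 has 31 days: 146 − 31 = 115 left.
June 2023 has 30 days: 115 − 30 = 85 left.
May 2023 has 31 days: 85 − 31 = 54 left.
April 2023 has 30 days: 54 − 30 = 24 left.
March 2023 has 31 days; 31 − 24 = 7 → March 7, 2023.
Adding 487 days from March 7, 2023:
March has 31 days, so 31 − 7 = 24 days remain after March 7, 2023; 487 − 24 = 463 left.
April 2023 has 30 days: 463 − 30 = 433 left.
May 2023 has 31 days: 433 − 31 = 402 left.
June 2023 has 30 days: 402 − 30 = 372 left.
July 2023 has 31 days: 372 − 31 = 341 left.
August 2023 has 31 days: 341 − 31 = 310 left.
September 2023 has 30 days: 310 − 30 = 280 left.
October 2023 has 31 days: 280 − 31 = 249 left.
November 2023 has 30 days: 249 − 30 = 219 left.
December 2023 has 31 days: 219 − 31 = 188 left.
January 2024 has 31 days: 188 − 31 = 157 left.
February 2024 has 29 days (2024 is a leap year): 157 − 29 = 128 left.
March 2024 has 31 days: 128 − 31 = 97 left.
April 2024 has 30 days: 97 − 30 = 67 left.
May 2024 has 31 days: 67 − 31 = 36 left.
June 2024 has 30 days: 36 − 30 = 6 left.
6 days into July 2024 → July 6, 2024.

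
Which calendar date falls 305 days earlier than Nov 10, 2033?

January 9, 2033

Going back 305 days from November 10, 2033.
Going back 10 days from November 10, 2033 reaches the end of the previous month; 305 − 10 = 295 left.
October 2033 has 31 days: 295 − 31 = 264 left.
September 2033 has 30 days: 264 − 30 = 234 left.
August 2033 has 31 days: 234 − 31 = 203 left.
July 2033 has 31 days: 203 − 31 = 172 left.
June 2033 has 30 days: 172 − 30 = 142 left.
May 2033 has 31 days: 142 − 31 = 111 left.
April 2033 has 30 days: 111 − 30 = 81 left.
March 2033 has 31 days: 81 − 31 = 50 left.
February 2033 has 28 days (2033 is not a leap year): 50 − 28 = 22 left.
January 2033 has 31 days; 31 − 22 = 9 → January 9, 2033.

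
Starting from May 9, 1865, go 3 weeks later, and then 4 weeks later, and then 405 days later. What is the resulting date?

August 6, 1866

Counting forward 3 weeks (= 21 days) from May 9, 1865:
May has 31 days; 9 + 21 = 30, still in May.
Counting forward 4 weeks (= 28 days) from May 30, 1865:
May has 31 days, so 31 − 30 = 1 day remains after May 30, 1865; 28 − 1 = 27 left.
27 days into June 1865 → June 27, 1865.
Advancing 405 days from June 27, 1865:
June has 30 days, so 30 − 27 = 3 days remain after June 27, 1865; 405 − 3 = 402 left.
July 1865 has 31 days: 402 − 31 = 371 left.
August 1865 has 31 days: 371 − 31 = 340 left.
September 1865 has 30 days: 340 − 30 = 310 left.
October 1865 has 31 days: 310 − 31 = 279 left.
November 1865 has 30 days: 279 − 30 = 249 left.
December 1865 has 31 days: 249 − 31 = 218 left.
January 1866 has 31 days: 218 − 31 = 187 left.
February 1866 has 28 days (1866 is not a leap year): 187 − 28 = 159 left.
March 1866 has 31 days: 159 − 31 = 128 left.
April 1866 has 30 days: 128 − 30 = 98 left.
May 1866 has 31 days: 98 − 31 = 67 left.
June 1866 has 30 days: 67 − 30 = 37 left.
July 1866 has 31 days: 37 − 31 = 6 left.
6 days into August 1866 → August 6, 1866.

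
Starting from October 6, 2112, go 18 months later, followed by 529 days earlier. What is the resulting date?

Advancing 18 months from October 6, 2112:
month 10 + 18 = 28, which is month 4 of year 2114 → April 2114.
Day 6 is valid in April, giving April 6, 2114.
Going back 529 days from April 6, 2114:
Going back 6 days from April 6, 2114 reaches the end of the previous month; 529 − 6 = 523 left.
March 2114 has 31 days: 523 − 31 = 492 left.
February 2114 has 28 days (2114 is not a leap year): 492 − 28 = 464 left.
January 2114 has 31 days: 464 − 31 = 433 left.
December 2113 has 31 days: 433 − 31 = 402 left.
November 2113 has 30 days: 402 − 30 = 372 left.
October 2113 has 31 days: 372 − 31 = 341 left.
September 2113 has 30 days: 341 − 30 = 311 left.
August 2113 has 31 days: 311 − 31 = 280 left.
July 2113 has 31 days: 280 − 31 = 249 left.
June 2113 has 30 days: 249 − 30 = 219 left.
May 2113 has 31 days: 219 − 31 = 188 left.
April 2113 has 30 days: 188 − 30 = 158 left.
March 2113 has 31 days: 158 − 31 = 127 left.
February 2113 has 28 days (2113 is not a leap year): 127 − 28 = 99 left.
January 2113 has 31 days: 99 − 31 = 68 left.
December 2112 has 31 days: 68 − 31 = 37 left.
November 2112 has 30 days: 37 − 30 = 7 left.
October 2112 has 31 days; 31 − 7 = 24 → October 24, 2112.

October 24, 2112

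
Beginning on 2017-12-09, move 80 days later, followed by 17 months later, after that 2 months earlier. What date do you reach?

May 27, 2019

Advancing 80 days from December 9, 2017:
December has 31 days, so 31 − 9 = 22 days remain after December 9, 2017; 80 − 22 = 58 left.
January 2018 has 31 days: 58 − 31 = 27 left.
27 days into February 2018 → February 27, 2018.
Advancing 17 months from February 27, 2018:
month 2 + 17 = 19, which is month 7 of year 2019 → July 2019.
Day 27 is valid in July, giving July 27, 2019.
Subtracting 2 months from July 27, 2019:
month 7 − 2 = 5 → May 2019.
Day 27 is valid in May, giving May 27, 2019.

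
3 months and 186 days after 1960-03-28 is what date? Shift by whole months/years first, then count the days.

December 31, 1960

Adding 3 months and 186 days from March 28, 1960: first the month/year part, then the days.
month 3 + 3 = 6 → June 1960.
Day 28 is valid in June, giving June 28, 1960.
Now add 186 days from June 28, 1960.
June has 30 days, so 30 − 28 = 2 days remain after June 28, 1960; 186 − 2 = 184 left.
July 1960 has 31 days: 184 − 31 = 153 left.
August 1960 has 31 days: 153 − 31 = 122 left.
September 1960 has 30 days: 122 − 30 = 92 left.
October 1960 has 31 days: 92 − 31 = 61 left.
November 1960 has 30 days: 61 − 30 = 31 left.
31 days into December 1960 → December 31, 1960.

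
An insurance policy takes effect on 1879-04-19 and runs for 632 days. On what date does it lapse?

Advancing 632 days from April 19, 1879.
April has 30 days, so 30 − 19 = 11 days remain after April 19, 1879; 632 − 11 = 621 left.
May 1879 has 31 days: 621 − 31 = 590 left.
June 1879 has 30 days: 590 − 30 = 560 left.
July 1879 has 31 days: 560 − 31 = 529 left.
August 1879 has 31 days: 529 − 31 = 498 left.
September 1879 has 30 days: 498 − 30 = 468 left.
October 1879 has 31 days: 468 − 31 = 437 left.
November 1879 has 30 days: 437 − 30 = 407 left.
December 1879 has 31 days: 407 − 31 = 376 left.
January 1880 has 31 days: 376 − 31 = 345 left.
February 1880 has 29 days (1880 is a leap year): 345 − 29 = 316 left.
March 1880 has 31 days: 316 − 31 = 285 left.
April 1880 has 30 days: 285 − 30 = 255 left.
May 1880 has 31 days: 255 − 31 = 224 left.
June 1880 has 30 days: 224 − 30 = 194 left.
July 1880 has 31 days: 194 − 31 = 163 left.
August 1880 has 31 days: 163 − 31 = 132 left.
September 1880 has 30 days: 132 − 30 = 102 left.
October 1880 has 31 days: 102 − 31 = 71 left.
November 1880 has 30 days: 71 − 30 = 41 left.
December 1880 has 31 days: 41 − 31 = 10 left.
10 days into January 1881 → January 10, 1881.

January 10, 1881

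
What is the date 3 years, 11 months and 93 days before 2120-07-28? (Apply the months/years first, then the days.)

May 27, 2116

Counting back 3 years, 11 months and 93 days from July 28, 2120: first the month/year part, then the days.
-3 years → 2117; month 7 − 11 = -4, which is month 8 of year 2116 → August 2116.
Day 28 is valid in August, giving August 28, 2116.
Now subtract 93 days from August 28, 2116.
Going back 28 days from August 28, 2116 reaches the end of the previous month; 93 − 28 = 65 left.
July 2116 has 31 days: 65 − 31 = 34 left.
June 2116 has 30 days: 34 − 30 = 4 left.
May 2116 has 31 days; 31 − 4 = 27 → May 27, 2116.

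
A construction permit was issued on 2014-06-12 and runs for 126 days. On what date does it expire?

October 16, 2014

Adding 126 days from June 12, 2014.
June has 30 days, so 30 − 12 = 18 days remain after June 12, 2014; 126 − 18 = 108 left.
July 2014 has 31 days: 108 − 31 = 77 left.
August 2014 has 31 days: 77 − 31 = 46 left.
September 2014 has 30 days: 46 − 30 = 16 left.
16 days into October 2014 → October 16, 2014.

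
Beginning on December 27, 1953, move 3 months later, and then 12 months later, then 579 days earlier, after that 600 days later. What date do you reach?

April 17, 1955

Advancing 3 months from December 27, 1953:
month 12 + 3 = 15, which is month 3 of year 1954 → March 1954.
Day 27 is valid in March, giving March 27, 1954.
Adding 12 months from March 27, 1954:
month 3 + 12 = 15, which is month 3 of year 1955 → March 1955.
Day 27 is valid in March, giving March 27, 1955.
Counting back 579 days from March 27, 1955:
Going back 27 days from March 27, 1955 reaches the end of the previous month; 579 − 27 = 552 left.
February 1955 has 28 days (1955 is not a leap year): 552 − 28 = 524 left.
January 1955 has 31 days: 524 − 31 = 493 left.
December 1954 has 31 days: 493 − 31 = 462 left.
November 1954 has 30 days: 462 − 30 = 432 left.
October 1954 has 31 days: 432 − 31 = 401 left.
September 1954 has 30 days: 401 − 30 = 371 left.
August 1954 has 31 days: 371 − 31 = 340 left.
July 1954 has 31 days: 340 − 31 = 309 left.
June 1954 has 30 days: 309 − 30 = 279 left.
May 1954 has 31 days: 279 − 31 = 248 left.
April 1954 has 30 days: 248 − 30 = 218 left.
March 1954 has 31 days: 218 − 31 = 187 left.
February 1954 has 28 days (1954 is not a leap year): 187 − 28 = 159 left.
January 1954 has 31 days: 159 − 31 = 128 left.
December 1953 has 31 days: 128 − 31 = 97 left.
November 1953 has 30 days: 97 − 30 = 67 left.
October 1953 has 31 days: 67 − 31 = 36 left.
September 1953 has 30 days: 36 − 30 = 6 left.
August 1953 has 31 days; 31 − 6 = 25 → August 25, 1953.
Adding 600 days from August 25, 1953:
August has 31 days, so 31 − 25 = 6 days remain after August 25, 1953; 600 − 6 = 594 left.
September 1953 has 30 days: 594 − 30 = 564 left.
October 1953 has 31 days: 564 − 31 = 533 left.
November 1953 has 30 days: 533 − 30 = 503 left.
December 1953 has 31 days: 503 − 31 = 472 left.
January 1954 has 31 days: 472 − 31 = 441 left.
February 1954 has 28 days (1954 is not a leap year): 441 − 28 = 413 left.
March 1954 has 31 days: 413 − 31 = 382 left.
April 1954 has 30 days: 382 − 30 = 352 left.
May 1954 has 31 days: 352 − 31 = 321 left.
June 1954 has 30 days: 321 − 30 = 291 left.
July 1954 has 31 days: 291 − 31 = 260 left.
August 1954 has 31 days: 260 − 31 = 229 left.
September 1954 has 30 days: 229 − 30 = 199 left.
October 1954 has 31 days: 199 − 31 = 168 left.
November 1954 has 30 days: 168 − 30 = 138 left.
December 1954 has 31 days: 138 − 31 = 107 left.
January 1955 has 31 days: 107 − 31 = 76 left.
February 1955 has 28 days (1955 is not a leap year): 76 − 28 = 48 left.
March 1955 has 31 days: 48 − 31 = 17 left.
17 days into April 1955 → April 17, 1955.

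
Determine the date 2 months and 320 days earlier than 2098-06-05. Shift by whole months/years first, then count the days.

May 20, 2097

Going back 2 months and 320 days from June 5, 2098: first the month/year part, then the days.
month 6 − 2 = 4 → April 2098.
Day 5 is valid in April, giving April 5, 2098.
Now subtract 320 days from April 5, 2098.
Going back 5 days from April 5, 2098 reaches the end of the previous month; 320 − 5 = 315 left.
March 2098 has 31 days: 315 − 31 = 284 left.
February 2098 has 28 days (2098 is not a leap year): 284 − 28 = 256 left.
January 2098 has 31 days: 256 − 31 = 225 left.
December 2097 has 31 days: 225 − 31 = 194 left.
November 2097 has 30 days: 194 − 30 = 164 left.
October 2097 has 31 days: 164 − 31 = 133 left.
September 2097 has 30 days: 133 − 30 = 103 left.
August 2097 has 31 days: 103 − 31 = 72 left.
July 2097 has 31 days: 72 − 31 = 41 left.
June 2097 has 30 days: 41 − 30 = 11 left.
May 2097 has 31 days; 31 − 11 = 20 → May 20, 2097.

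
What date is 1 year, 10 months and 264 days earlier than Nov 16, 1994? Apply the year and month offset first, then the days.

April 27, 1992

Going back 1 year, 10 months and 264 days from November 16, 1994: first the month/year part, then the days.
-1 year → 1993; month 11 − 10 = 1 → January 1993.
Day 16 is valid in January, giving January 16, 1993.
Now subtract 264 days from January 16, 1993.
Going back 16 days from January 16, 1993 reaches the end of the previous month; 264 − 16 = 248 left.
December 1992 has 31 days: 248 − 31 = 217 left.
November 1992 has 30 days: 217 − 30 = 187 left.
October 1992 has 31 days: 187 − 31 = 156 left.
September 1992 has 30 days: 156 − 30 = 126 left.
August 1992 has 31 days: 126 − 31 = 95 left.
July 1992 has 31 days: 95 − 31 = 64 left.
June 1992 has 30 days: 64 − 30 = 34 left.
May 1992 has 31 days: 34 − 31 = 3 left.
April 1992 has 30 days; 30 − 3 = 27 → April 27, 1992.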